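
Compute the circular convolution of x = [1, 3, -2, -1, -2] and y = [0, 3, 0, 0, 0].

(x ⊛ y)[n] = Σ(m=0 to 4) x[m] · y[(n-m) mod 5]

Computing each output sample:
(x ⊛ y)[0] = -6
(x ⊛ y)[1] = 3
(x ⊛ y)[2] = 9
(x ⊛ y)[3] = -6
(x ⊛ y)[4] = -3

x ⊛ y = [-6, 3, 9, -6, -3]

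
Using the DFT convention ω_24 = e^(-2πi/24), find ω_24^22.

ω_24^22 = e^(-2πi·22/24)
= cos(-2π·22/24) + i·sin(-2π·22/24)
= cos(-44π/24) + i·sin(-44π/24)

ω_24^22 = cos(-44π/24) + i·sin(-44π/24) = 0.8660+0.5000i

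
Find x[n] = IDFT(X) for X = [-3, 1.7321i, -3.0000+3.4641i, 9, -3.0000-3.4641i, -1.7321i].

x[n] = (1/6) Σ(k=0 to 5) X[k] · e^(2πikn/6)

Computing each x[n]:
x[0] = 0
x[1] = -3
x[2] = 2
x[3] = -3
x[4] = 1
x[5] = 0

x = [0, -3, 2, -3, 1, 0]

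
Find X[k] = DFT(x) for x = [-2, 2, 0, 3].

X[k] = Σ(n=0 to 3) x[n] · ω_4^(nk)
where ω_4 = e^(-2πi/4)

Computing each X[k]:
X[0] = 3
X[1] = -2+1i
X[2] = -7
X[3] = -2-1i

X = [3, -2+1i, -7, -2-1i]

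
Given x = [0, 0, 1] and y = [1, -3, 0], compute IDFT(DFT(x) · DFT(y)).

(x ⊛ y)[n] = Σ(m=0 to 2) x[m] · y[(n-m) mod 3]

Computing each output sample:
(x ⊛ y)[0] = -3
(x ⊛ y)[1] = 0
(x ⊛ y)[2] = 1

x ⊛ y = [-3, 0, 1]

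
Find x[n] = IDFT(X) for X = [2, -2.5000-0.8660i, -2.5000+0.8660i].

x[n] = (1/3) Σ(k=0 to 2) X[k] · e^(2πikn/3)

Computing each x[n]:
x[0] = -1
x[1] = 2
x[2] = 1

x = [-1, 2, 1]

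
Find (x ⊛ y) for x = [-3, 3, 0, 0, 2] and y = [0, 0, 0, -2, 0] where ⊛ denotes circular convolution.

(x ⊛ y)[n] = Σ(m=0 to 4) x[m] · y[(n-m) mod 5]

Computing each output sample:
(x ⊛ y)[0] = 0
(x ⊛ y)[1] = 0
(x ⊛ y)[2] = -4
(x ⊛ y)[3] = 6
(x ⊛ y)[4] = -6

x ⊛ y = [0, 0, -4, 6, -6]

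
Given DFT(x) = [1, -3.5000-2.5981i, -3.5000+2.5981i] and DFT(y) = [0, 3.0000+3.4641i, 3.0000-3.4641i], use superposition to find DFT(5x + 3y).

By linearity: DFT(5x + 3y) = 5·DFT(x) + 3·DFT(y)
= 5·[1, -3.5000-2.5981i, -3.5000+2.5981i] + 3·[0, 3.0000+3.4641i, 3.0000-3.4641i]

Computing element-wise:
Z[0] = 5·(1) + 3·(0) = 5
Z[1] = 5·(-3.5000-2.5981i) + 3·(3.0000+3.4641i) = -8.5000-2.5982i
Z[2] = 5·(-3.5000+2.5981i) + 3·(3.0000-3.4641i) = -8.5000+2.5982i

DFT(5x + 3y) = 5·X + 3·Y = [5, -8.5000-2.5982i, -8.5000+2.5982i]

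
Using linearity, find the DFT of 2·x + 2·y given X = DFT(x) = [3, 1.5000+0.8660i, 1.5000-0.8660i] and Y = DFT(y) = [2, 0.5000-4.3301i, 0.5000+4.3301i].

By linearity: DFT(2x + 2y) = 2·DFT(x) + 2·DFT(y)
= 2·[3, 1.5000+0.8660i, 1.5000-0.8660i] + 2·[2, 0.5000-4.3301i, 0.5000+4.3301i]

Computing element-wise:
Z[0] = 2·(3) + 2·(2) = 10
Z[1] = 2·(1.5000+0.8660i) + 2·(0.5000-4.3301i) = 4.0000-6.9282i
Z[2] = 2·(1.5000-0.8660i) + 2·(0.5000+4.3301i) = 4.0000+6.9282i

DFT(2x + 2y) = 2·X + 2·Y = [10, 4.0000-6.9282i, 4.0000+6.9282i]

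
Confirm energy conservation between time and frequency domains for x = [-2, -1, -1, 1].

Time domain:
Σ|x[n]|² = |-2|² + |-1|² + |-1|² + |1|² = 7.0000

Frequency domain:
(1/4)Σ|X[k]|² = (1/4)(|-3|² + |-1+2i|² + |-3|² + |-1-2i|²) = (1/4)·28.0000 = 7.0000

Both sides agree, confirming Parseval's theorem.

Σ|x[n]|² = (1/N)Σ|X[k]|² = 7.0000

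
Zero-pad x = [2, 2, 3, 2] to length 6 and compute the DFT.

Original 4-point DFT: [9, -1, 1, -1]
Zero-padded 6-point DFT provides frequency interpolation.

DFT_6([x, 0, ...]) = [9, -0.5000-4.3301i, 1.5000+0.8660i, 1, 1.5000-0.8660i, -0.5000+4.3301i]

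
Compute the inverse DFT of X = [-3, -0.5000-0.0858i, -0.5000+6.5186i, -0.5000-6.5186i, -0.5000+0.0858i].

x[n] = (1/5) Σ(k=0 to 4) X[k] · e^(2πikn/5)

Computing each x[n]:
x[0] = -1
x[1] = -2
x[2] = 2
x[3] = -3
x[4] = 1

x = [-1, -2, 2, -3, 1]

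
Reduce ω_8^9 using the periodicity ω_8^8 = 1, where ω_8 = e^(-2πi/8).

Since ω_8^8 = 1, powers reduce modulo 8.
9 mod 8 = 1
So ω_8^9 = ω_8^1 = e^(-2πi·1/8)

ω_8^9 = ω_8^1 = 0.7071-0.7071i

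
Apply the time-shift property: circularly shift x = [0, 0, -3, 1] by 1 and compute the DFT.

Time shift by 1: X_shifted[k] = ω_4^(1k) · X[k]
Shifted x = [1, 0, 0, -3]

DFT(x[n-1]) = [-2, 1-3i, 4, 1+3i]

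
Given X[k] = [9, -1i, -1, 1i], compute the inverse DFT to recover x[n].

x[n] = (1/4) Σ(k=0 to 3) X[k] · e^(2πikn/4)

Computing each x[n]:
x[0] = 2
x[1] = 3
x[2] = 2
x[3] = 2

x = [2, 3, 2, 2]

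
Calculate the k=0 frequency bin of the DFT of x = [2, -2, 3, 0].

X[0] = Σ(n=0 to 3) x[n] · ω_4^0 = Σ x[n]
= (2) + (-2) + (3) + (0)

X[0] = 3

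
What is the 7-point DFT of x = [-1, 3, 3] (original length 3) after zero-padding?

Original 3-point DFT: [5, -4, -4]
Zero-padded 7-point DFT provides frequency interpolation.

DFT_7([x, 0, ...]) = [5, 0.2029-5.2703i, -4.3705-1.6231i, -1.8324+1.0438i, -1.8324-1.0438i, -4.3705+1.6231i, 0.2029+5.2703i]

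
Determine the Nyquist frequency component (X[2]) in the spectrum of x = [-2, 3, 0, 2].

X[2] = Σ(n=0 to 3) x[n] · ω_4^(2n) where ω_4 = e^(-2πi/4)
= (-2)·ω_4^0 + (3)·ω_4^2 + (0)·ω_4^4 + (2)·ω_4^6

X[2] = -7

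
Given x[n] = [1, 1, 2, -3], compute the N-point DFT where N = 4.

X[k] = Σ(n=0 to 3) x[n] · ω_4^(nk)
where ω_4 = e^(-2πi/4)

Computing each X[k]:
X[0] = 1
X[1] = -1-4i
X[2] = 5
X[3] = -1+4i

X = [1, -1-4i, 5, -1+4i]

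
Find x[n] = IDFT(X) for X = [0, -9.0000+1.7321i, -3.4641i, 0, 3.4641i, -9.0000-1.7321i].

x[n] = (1/6) Σ(k=0 to 5) X[k] · e^(2πikn/6)

Computing each x[n]:
x[0] = -3
x[1] = -1
x[2] = 0
x[3] = 3
x[4] = 3
x[5] = -2

x = [-3, -1, 0, 3, 3, -2]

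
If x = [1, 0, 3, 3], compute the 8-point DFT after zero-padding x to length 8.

Original 4-point DFT: [7, -2+3i, 1, -2-3i]
Zero-padded 8-point DFT provides frequency interpolation.

DFT_8([x, 0, ...]) = [7, -1.1213-5.1213i, -2+3i, 3.1213+0.8787i, 1, 3.1213-0.8787i, -2-3i, -1.1213+5.1213i]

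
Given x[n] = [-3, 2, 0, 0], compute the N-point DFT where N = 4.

X[k] = Σ(n=0 to 3) x[n] · ω_4^(nk)
where ω_4 = e^(-2πi/4)

Computing each X[k]:
X[0] = -1
X[1] = -3-2i
X[2] = -5
X[3] = -3+2i

X = [-1, -3-2i, -5, -3+2i]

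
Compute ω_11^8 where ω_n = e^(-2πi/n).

ω_11^8 = e^(-2πi·8/11)
= cos(-2π·8/11) + i·sin(-2π·8/11)
= cos(-16π/11) + i·sin(-16π/11)

ω_11^8 = cos(-16π/11) + i·sin(-16π/11) = -0.1423+0.9898i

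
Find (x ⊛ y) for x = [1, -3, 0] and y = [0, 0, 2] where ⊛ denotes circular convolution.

(x ⊛ y)[n] = Σ(m=0 to 2) x[m] · y[(n-m) mod 3]

Computing each output sample:
(x ⊛ y)[0] = -6
(x ⊛ y)[1] = 0
(x ⊛ y)[2] = 2

x ⊛ y = [-6, 0, 2]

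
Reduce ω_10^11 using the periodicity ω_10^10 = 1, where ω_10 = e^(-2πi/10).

Since ω_10^10 = 1, powers reduce modulo 10.
11 mod 10 = 1
So ω_10^11 = ω_10^1 = e^(-2πi·1/10)

ω_10^11 = ω_10^1 = 0.8090-0.5878i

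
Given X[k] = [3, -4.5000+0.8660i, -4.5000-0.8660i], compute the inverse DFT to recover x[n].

x[n] = (1/3) Σ(k=0 to 2) X[k] · e^(2πikn/3)

Computing each x[n]:
x[0] = -2
x[1] = 2
x[2] = 3

x = [-2, 2, 3]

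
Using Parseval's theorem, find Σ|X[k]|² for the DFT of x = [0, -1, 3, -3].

Parseval: Σ|x[n]|² = (1/N)Σ|X[k]|², so Σ|X[k]|² = N·Σ|x[n]|² = 4·19.0000

Σ|X[k]|² = N·Σ|x[n]|² = 4·19.0000 = 76.0000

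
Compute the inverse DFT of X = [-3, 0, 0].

x[n] = (1/3) Σ(k=0 to 2) X[k] · e^(2πikn/3)

Computing each x[n]:
x[0] = -1
x[1] = -1
x[2] = -1

x = [-1, -1, -1]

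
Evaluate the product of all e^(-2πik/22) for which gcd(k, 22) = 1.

The primitive 22nd roots of unity are ω_22^k for k coprime to 22: k ∈ {1, 3, 5, 7, 9, 13, 15, 17, 19, 21}
Their product equals the constant term of the cyclotomic polynomial Φ_22(x) up to sign.
For n ≥ 3, the product of all primitive nth roots of unity is 1. (For n=1 it is 1; for n=2 it is -1.)

1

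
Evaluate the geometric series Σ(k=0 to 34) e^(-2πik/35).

Sum of all nth roots of unity equals 0 for n > 1 (geometric series with r ≠ 1).

0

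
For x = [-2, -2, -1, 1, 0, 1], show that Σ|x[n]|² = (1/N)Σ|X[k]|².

Time domain:
Σ|x[n]|² = |-2|² + |-2|² + |-1|² + |1|² + |0|² + |1|² = 11.0000

Frequency domain:
(1/6)Σ|X[k]|² = (1/6)(|-3|² + |-3.0000+3.4641i|² + |1.7321i|² + |-3|² + |-1.7321i|² + |-3.0000-3.4641i|²) = (1/6)·66.0000 = 11.0000

Both sides agree, confirming Parseval's theorem.

Σ|x[n]|² = (1/N)Σ|X[k]|² = 11.0000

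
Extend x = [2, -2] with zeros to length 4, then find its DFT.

Original 2-point DFT: [0, 4]
Zero-padded 4-point DFT provides frequency interpolation.

DFT_4([x, 0, ...]) = [0, 2+2i, 4, 2-2i]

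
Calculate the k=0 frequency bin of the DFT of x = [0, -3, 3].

X[0] = Σ(n=0 to 2) x[n] · ω_3^0 = Σ x[n]
= (0) + (-3) + (3)

X[0] = 0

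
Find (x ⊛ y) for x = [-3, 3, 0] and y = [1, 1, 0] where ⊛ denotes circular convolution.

(x ⊛ y)[n] = Σ(m=0 to 2) x[m] · y[(n-m) mod 3]

Computing each output sample:
(x ⊛ y)[0] = -3
(x ⊛ y)[1] = 0
(x ⊛ y)[2] = 3

x ⊛ y = [-3, 0, 3]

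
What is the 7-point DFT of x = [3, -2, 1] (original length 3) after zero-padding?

Original 3-point DFT: [2, 3.5000+2.5981i, 3.5000-2.5981i]
Zero-padded 7-point DFT provides frequency interpolation.

DFT_7([x, 0, ...]) = [2, 1.5305+0.5887i, 2.5441+2.3837i, 5.4254+1.6496i, 5.4254-1.6496i, 2.5441-2.3837i, 1.5305-0.5887i]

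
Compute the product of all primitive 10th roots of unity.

The primitive 10th roots of unity are ω_10^k for k coprime to 10: k ∈ {1, 3, 7, 9}
Their product equals the constant term of the cyclotomic polynomial Φ_10(x) up to sign.
For n ≥ 3, the product of all primitive nth roots of unity is 1. (For n=1 it is 1; for n=2 it is -1.)

1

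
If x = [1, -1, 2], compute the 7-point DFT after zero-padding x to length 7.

Original 3-point DFT: [2, 0.5000+2.5981i, 0.5000-2.5981i]
Zero-padded 7-point DFT provides frequency interpolation.

DFT_7([x, 0, ...]) = [2, -0.0685-1.1680i, -0.5794+1.8427i, 3.1479+1.9975i, 3.1479-1.9975i, -0.5794-1.8427i, -0.0685+1.1680i]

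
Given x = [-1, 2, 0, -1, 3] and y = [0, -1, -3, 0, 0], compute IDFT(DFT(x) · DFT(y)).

(x ⊛ y)[n] = Σ(m=0 to 4) x[m] · y[(n-m) mod 5]

Computing each output sample:
(x ⊛ y)[0] = 0
(x ⊛ y)[1] = -8
(x ⊛ y)[2] = 1
(x ⊛ y)[3] = -6
(x ⊛ y)[4] = 1

x ⊛ y = [0, -8, 1, -6, 1]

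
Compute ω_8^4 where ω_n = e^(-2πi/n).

ω_8^4 = e^(-2πi·4/8)
= cos(-2π·4/8) + i·sin(-2π·4/8)
= cos(-8π/8) + i·sin(-8π/8)

ω_8^4 = cos(-8π/8) + i·sin(-8π/8) = -1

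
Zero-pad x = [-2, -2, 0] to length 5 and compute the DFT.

Original 3-point DFT: [-4, -1.0000+1.7321i, -1.0000-1.7321i]
Zero-padded 5-point DFT provides frequency interpolation.

DFT_5([x, 0, ...]) = [-4, -2.6180+1.9021i, -0.3820+1.1756i, -0.3820-1.1756i, -2.6180-1.9021i]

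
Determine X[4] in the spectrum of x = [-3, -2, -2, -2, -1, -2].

X[4] = Σ(n=0 to 5) x[n] · ω_6^(4n) where ω_6 = e^(-2πi/6)
= (-3)·ω_6^0 + (-2)·ω_6^4 + (-2)·ω_6^8 + (-2)·ω_6^12 + (-1)·ω_6^16 + (-2)·ω_6^20

X[4] = -1.5000+0.8660i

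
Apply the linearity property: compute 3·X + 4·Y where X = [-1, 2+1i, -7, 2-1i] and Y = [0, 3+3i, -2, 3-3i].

By linearity: DFT(3x + 4y) = 3·DFT(x) + 4·DFT(y)
= 3·[-1, 2+1i, -7, 2-1i] + 4·[0, 3+3i, -2, 3-3i]

Computing element-wise:
Z[0] = 3·(-1) + 4·(0) = -3
Z[1] = 3·(2+1i) + 4·(3+3i) = 18+15i
Z[2] = 3·(-7) + 4·(-2) = -29
Z[3] = 3·(2-1i) + 4·(3-3i) = 18-15i

DFT(3x + 4y) = 3·X + 4·Y = [-3, 18+15i, -29, 18-15i]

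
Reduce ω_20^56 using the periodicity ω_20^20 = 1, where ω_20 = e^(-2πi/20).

Since ω_20^20 = 1, powers reduce modulo 20.
56 mod 20 = 16
So ω_20^56 = ω_20^16 = e^(-2πi·16/20)

ω_20^56 = ω_20^16 = 0.3090+0.9511i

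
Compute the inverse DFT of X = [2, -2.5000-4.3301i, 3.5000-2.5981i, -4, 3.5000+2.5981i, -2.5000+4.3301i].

x[n] = (1/6) Σ(k=0 to 5) X[k] · e^(2πikn/6)

Computing each x[n]:
x[0] = 0
x[1] = 2
x[2] = 0
x[3] = 3
x[4] = -1
x[5] = -2

x = [0, 2, 0, 3, -1, -2]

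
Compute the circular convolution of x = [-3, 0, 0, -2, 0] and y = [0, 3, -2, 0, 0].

(x ⊛ y)[n] = Σ(m=0 to 4) x[m] · y[(n-m) mod 5]

Computing each output sample:
(x ⊛ y)[0] = 4
(x ⊛ y)[1] = -9
(x ⊛ y)[2] = 6
(x ⊛ y)[3] = 0
(x ⊛ y)[4] = -6

x ⊛ y = [4, -9, 6, 0, -6]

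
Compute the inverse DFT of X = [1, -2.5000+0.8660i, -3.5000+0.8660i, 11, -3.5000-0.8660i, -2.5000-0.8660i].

x[n] = (1/6) Σ(k=0 to 5) X[k] · e^(2πikn/6)

Computing each x[n]:
x[0] = 0
x[1] = -2
x[2] = 3
x[3] = -2
x[4] = 3
x[5] = -1

x = [0, -2, 3, -2, 3, -1]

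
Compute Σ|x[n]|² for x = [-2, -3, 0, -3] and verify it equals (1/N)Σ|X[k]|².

Time domain:
Σ|x[n]|² = |-2|² + |-3|² + |0|² + |-3|² = 22.0000

Frequency domain:
(1/4)Σ|X[k]|² = (1/4)(|-8|² + |-2|² + |4|² + |-2|²) = (1/4)·88.0000 = 22.0000

Both sides agree, confirming Parseval's theorem.

Σ|x[n]|² = (1/N)Σ|X[k]|² = 22.0000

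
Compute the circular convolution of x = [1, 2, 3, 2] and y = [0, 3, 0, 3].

(x ⊛ y)[n] = Σ(m=0 to 3) x[m] · y[(n-m) mod 4]

Computing each output sample:
(x ⊛ y)[0] = 12
(x ⊛ y)[1] = 12
(x ⊛ y)[2] = 12
(x ⊛ y)[3] = 12

x ⊛ y = [12, 12, 12, 12]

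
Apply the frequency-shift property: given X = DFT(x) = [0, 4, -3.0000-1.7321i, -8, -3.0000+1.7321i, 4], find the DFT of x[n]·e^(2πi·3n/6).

Modulation property: DFT(ω_6^(-3n)·x[n]) = X[(k-3) mod 6], so circularly shift X by 3 positions.

X[k-3] = [-8, -3.0000+1.7321i, 4, 0, 4, -3.0000-1.7321i]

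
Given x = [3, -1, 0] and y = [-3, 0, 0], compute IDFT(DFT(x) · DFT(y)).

(x ⊛ y)[n] = Σ(m=0 to 2) x[m] · y[(n-m) mod 3]

Computing each output sample:
(x ⊛ y)[0] = -9
(x ⊛ y)[1] = 3
(x ⊛ y)[2] = 0

x ⊛ y = [-9, 3, 0]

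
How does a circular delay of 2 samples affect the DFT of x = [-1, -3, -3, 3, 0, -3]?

Time shift by 2: X_shifted[k] = ω_6^(2k) · X[k]
Shifted x = [0, -3, -1, -3, -3, 3]

DFT(x[n-2]) = [-7, 5.0000+3.4641i, -1.0000+6.9282i, -1, -1.0000-6.9282i, 5.0000-3.4641i]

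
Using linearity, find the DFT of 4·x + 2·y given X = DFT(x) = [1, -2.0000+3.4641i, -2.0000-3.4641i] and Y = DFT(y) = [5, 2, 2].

By linearity: DFT(4x + 2y) = 4·DFT(x) + 2·DFT(y)
= 4·[1, -2.0000+3.4641i, -2.0000-3.4641i] + 2·[5, 2, 2]

Computing element-wise:
Z[0] = 4·(1) + 2·(5) = 14
Z[1] = 4·(-2.0000+3.4641i) + 2·(2) = -4.0000+13.8564i
Z[2] = 4·(-2.0000-3.4641i) + 2·(2) = -4.0000-13.8564i

DFT(4x + 2y) = 4·X + 2·Y = [14, -4.0000+13.8564i, -4.0000-13.8564i]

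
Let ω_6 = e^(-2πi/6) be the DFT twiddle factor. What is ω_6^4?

ω_6^4 = e^(-2πi·4/6)
= cos(-2π·4/6) + i·sin(-2π·4/6)
= cos(-8π/6) + i·sin(-8π/6)

ω_6^4 = cos(-8π/6) + i·sin(-8π/6) = -0.5000+0.8660i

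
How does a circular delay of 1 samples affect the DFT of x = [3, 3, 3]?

Time shift by 1: X_shifted[k] = ω_3^(1k) · X[k]
Shifted x = [3, 3, 3]

DFT(x[n-1]) = [9, 0, 0]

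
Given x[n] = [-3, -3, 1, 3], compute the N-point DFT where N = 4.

X[k] = Σ(n=0 to 3) x[n] · ω_4^(nk)
where ω_4 = e^(-2πi/4)

Computing each X[k]:
X[0] = -2
X[1] = -4+6i
X[2] = -2
X[3] = -4-6i

X = [-2, -4+6i, -2, -4-6i]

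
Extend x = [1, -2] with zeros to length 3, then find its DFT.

Original 2-point DFT: [-1, 3]
Zero-padded 3-point DFT provides frequency interpolation.

DFT_3([x, 0, ...]) = [-1, 2.0000+1.7321i, 2.0000-1.7321i]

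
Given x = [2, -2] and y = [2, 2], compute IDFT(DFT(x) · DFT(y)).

(x ⊛ y)[n] = Σ(m=0 to 1) x[m] · y[(n-m) mod 2]

Computing each output sample:
(x ⊛ y)[0] = 0
(x ⊛ y)[1] = 0

x ⊛ y = [0, 0]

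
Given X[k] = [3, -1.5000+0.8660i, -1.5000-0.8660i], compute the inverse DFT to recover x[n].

x[n] = (1/3) Σ(k=0 to 2) X[k] · e^(2πikn/3)

Computing each x[n]:
x[0] = 0
x[1] = 1
x[2] = 2

x = [0, 1, 2]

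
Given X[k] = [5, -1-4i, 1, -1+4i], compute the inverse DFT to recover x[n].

x[n] = (1/4) Σ(k=0 to 3) X[k] · e^(2πikn/4)

Computing each x[n]:
x[0] = 1
x[1] = 3
x[2] = 2
x[3] = -1

x = [1, 3, 2, -1]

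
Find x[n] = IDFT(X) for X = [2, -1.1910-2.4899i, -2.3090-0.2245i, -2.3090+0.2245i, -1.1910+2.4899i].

x[n] = (1/5) Σ(k=0 to 4) X[k] · e^(2πikn/5)

Computing each x[n]:
x[0] = -1
x[1] = 2
x[2] = 1
x[3] = 0
x[4] = 0

x = [-1, 2, 1, 0, 0]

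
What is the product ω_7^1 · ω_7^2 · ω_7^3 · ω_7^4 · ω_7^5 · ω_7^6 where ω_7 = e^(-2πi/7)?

The primitive 7th roots of unity are ω_7^k for k coprime to 7: k ∈ {1, 2, 3, 4, 5, 6}
Their product equals the constant term of the cyclotomic polynomial Φ_7(x) up to sign.
For n ≥ 3, the product of all primitive nth roots of unity is 1. (For n=1 it is 1; for n=2 it is -1.)

1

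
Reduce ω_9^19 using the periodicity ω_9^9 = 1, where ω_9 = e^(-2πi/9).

Since ω_9^9 = 1, powers reduce modulo 9.
19 mod 9 = 1
So ω_9^19 = ω_9^1 = e^(-2πi·1/9)

ω_9^19 = ω_9^1 = 0.7660-0.6428i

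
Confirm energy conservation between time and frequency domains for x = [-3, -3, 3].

Time domain:
Σ|x[n]|² = |-3|² + |-3|² + |3|² = 27.0000

Frequency domain:
(1/3)Σ|X[k]|² = (1/3)(|-3|² + |-3.0000+5.1962i|² + |-3.0000-5.1962i|²) = (1/3)·81.0000 = 27.0000

Both sides agree, confirming Parseval's theorem.

Σ|x[n]|² = (1/N)Σ|X[k]|² = 27.0000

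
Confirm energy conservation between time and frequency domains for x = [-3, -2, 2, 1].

Time domain:
Σ|x[n]|² = |-3|² + |-2|² + |2|² + |1|² = 18.0000

Frequency domain:
(1/4)Σ|X[k]|² = (1/4)(|-2|² + |-5+3i|² + |0|² + |-5-3i|²) = (1/4)·72.0000 = 18.0000

Both sides agree, confirming Parseval's theorem.

Σ|x[n]|² = (1/N)Σ|X[k]|² = 18.0000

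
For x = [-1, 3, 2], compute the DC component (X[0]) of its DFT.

X[0] = Σ(n=0 to 2) x[n] · ω_3^0 = Σ x[n]
= (-1) + (3) + (2)

X[0] = 4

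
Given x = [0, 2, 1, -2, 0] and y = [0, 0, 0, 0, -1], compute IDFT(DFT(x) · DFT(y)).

(x ⊛ y)[n] = Σ(m=0 to 4) x[m] · y[(n-m) mod 5]

Computing each output sample:
(x ⊛ y)[0] = -2
(x ⊛ y)[1] = -1
(x ⊛ y)[2] = 2
(x ⊛ y)[3] = 0
(x ⊛ y)[4] = 0

x ⊛ y = [-2, -1, 2, 0, 0]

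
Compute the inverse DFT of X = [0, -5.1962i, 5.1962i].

x[n] = (1/3) Σ(k=0 to 2) X[k] · e^(2πikn/3)

Computing each x[n]:
x[0] = 0
x[1] = 3
x[2] = -3

x = [0, 3, -3]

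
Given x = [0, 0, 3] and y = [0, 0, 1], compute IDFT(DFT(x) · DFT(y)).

(x ⊛ y)[n] = Σ(m=0 to 2) x[m] · y[(n-m) mod 3]

Computing each output sample:
(x ⊛ y)[0] = 0
(x ⊛ y)[1] = 3
(x ⊛ y)[2] = 0

x ⊛ y = [0, 3, 0]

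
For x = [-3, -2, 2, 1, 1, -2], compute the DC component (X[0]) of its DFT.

X[0] = Σ(n=0 to 5) x[n] · ω_6^0 = Σ x[n]
= (-3) + (-2) + (2) + (1) + (1) + (-2)

X[0] = -3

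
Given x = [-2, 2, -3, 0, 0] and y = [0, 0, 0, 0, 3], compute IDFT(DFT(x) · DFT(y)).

(x ⊛ y)[n] = Σ(m=0 to 4) x[m] · y[(n-m) mod 5]

Computing each output sample:
(x ⊛ y)[0] = 6
(x ⊛ y)[1] = -9
(x ⊛ y)[2] = 0
(x ⊛ y)[3] = 0
(x ⊛ y)[4] = -6

x ⊛ y = [6, -9, 0, 0, -6]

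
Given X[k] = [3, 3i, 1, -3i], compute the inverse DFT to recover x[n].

x[n] = (1/4) Σ(k=0 to 3) X[k] · e^(2πikn/4)

Computing each x[n]:
x[0] = 1
x[1] = -1
x[2] = 1
x[3] = 2

x = [1, -1, 1, 2]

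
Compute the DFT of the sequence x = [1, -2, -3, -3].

X[k] = Σ(n=0 to 3) x[n] · ω_4^(nk)
where ω_4 = e^(-2πi/4)

Computing each X[k]:
X[0] = -7
X[1] = 4-1i
X[2] = 3
X[3] = 4+1i

X = [-7, 4-1i, 3, 4+1i]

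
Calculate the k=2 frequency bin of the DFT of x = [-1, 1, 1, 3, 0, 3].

X[2] = Σ(n=0 to 5) x[n] · ω_6^(2n) where ω_6 = e^(-2πi/6)
= (-1)·ω_6^0 + (1)·ω_6^2 + (1)·ω_6^4 + (3)·ω_6^6 + (0)·ω_6^8 + (3)·ω_6^10

X[2] = -0.5000+2.5981i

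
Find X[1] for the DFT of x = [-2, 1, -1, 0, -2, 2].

X[1] = Σ(n=0 to 5) x[n] · ω_6^(1n) where ω_6 = e^(-2πi/6)
= (-2)·ω_6^0 + (1)·ω_6^1 + (-1)·ω_6^2 + (0)·ω_6^3 + (-2)·ω_6^4 + (2)·ω_6^5

X[1] = 1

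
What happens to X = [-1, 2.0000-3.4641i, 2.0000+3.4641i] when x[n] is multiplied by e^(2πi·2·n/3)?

Modulation property: DFT(ω_3^(-2n)·x[n]) = X[(k-2) mod 3], so circularly shift X by 2 positions.

X[k-2] = [2.0000-3.4641i, 2.0000+3.4641i, -1]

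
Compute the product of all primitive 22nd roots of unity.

The primitive 22nd roots of unity are ω_22^k for k coprime to 22: k ∈ {1, 3, 5, 7, 9, 13, 15, 17, 19, 21}
Their product equals the constant term of the cyclotomic polynomial Φ_22(x) up to sign.
For n ≥ 3, the product of all primitive nth roots of unity is 1. (For n=1 it is 1; for n=2 it is -1.)

1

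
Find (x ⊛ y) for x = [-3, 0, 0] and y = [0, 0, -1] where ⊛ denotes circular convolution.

(x ⊛ y)[n] = Σ(m=0 to 2) x[m] · y[(n-m) mod 3]

Computing each output sample:
(x ⊛ y)[0] = 0
(x ⊛ y)[1] = 0
(x ⊛ y)[2] = 3

x ⊛ y = [0, 0, 3]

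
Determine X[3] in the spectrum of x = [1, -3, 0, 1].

X[3] = Σ(n=0 to 3) x[n] · ω_4^(3n) where ω_4 = e^(-2πi/4)
= (1)·ω_4^0 + (-3)·ω_4^3 + (0)·ω_4^6 + (1)·ω_4^9

X[3] = 1-4i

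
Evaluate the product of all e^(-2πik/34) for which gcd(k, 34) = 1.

The primitive 34th roots of unity are ω_34^k for k coprime to 34: k ∈ {1, 3, 5, 7, 9, 11, 13, 15, 19, 21, 23, 25, 27, 29, 31, 33}
Their product equals the constant term of the cyclotomic polynomial Φ_34(x) up to sign.
For n ≥ 3, the product of all primitive nth roots of unity is 1. (For n=1 it is 1; for n=2 it is -1.)

1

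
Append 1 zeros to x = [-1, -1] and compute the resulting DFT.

Original 2-point DFT: [-2, 0]
Zero-padded 3-point DFT provides frequency interpolation.

DFT_3([x, 0, ...]) = [-2, -0.5000+0.8660i, -0.5000-0.8660i]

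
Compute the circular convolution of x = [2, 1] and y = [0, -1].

(x ⊛ y)[n] = Σ(m=0 to 1) x[m] · y[(n-m) mod 2]

Computing each output sample:
(x ⊛ y)[0] = -1
(x ⊛ y)[1] = -2

x ⊛ y = [-1, -2]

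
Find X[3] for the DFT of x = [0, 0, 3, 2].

X[3] = Σ(n=0 to 3) x[n] · ω_4^(3n) where ω_4 = e^(-2πi/4)
= (0)·ω_4^0 + (0)·ω_4^3 + (3)·ω_4^6 + (2)·ω_4^9

X[3] = -3-2i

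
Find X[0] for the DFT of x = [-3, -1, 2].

X[0] = Σ(n=0 to 2) x[n] · ω_3^0 = Σ x[n]
= (-3) + (-1) + (2)

X[0] = -2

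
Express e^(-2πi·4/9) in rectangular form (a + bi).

ω_9^4 = e^(-2πi·4/9)
= cos(-2π·4/9) + i·sin(-2π·4/9)
= cos(-8π/9) + i·sin(-8π/9)

ω_9^4 = cos(-8π/9) + i·sin(-8π/9) = -0.9397-0.3420i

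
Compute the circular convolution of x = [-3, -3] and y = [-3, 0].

(x ⊛ y)[n] = Σ(m=0 to 1) x[m] · y[(n-m) mod 2]

Computing each output sample:
(x ⊛ y)[0] = 9
(x ⊛ y)[1] = 9

x ⊛ y = [9, 9]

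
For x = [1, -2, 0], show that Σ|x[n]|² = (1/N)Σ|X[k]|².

Time domain:
Σ|x[n]|² = |1|² + |-2|² + |0|² = 5.0000

Frequency domain:
(1/3)Σ|X[k]|² = (1/3)(|-1|² + |2.0000+1.7321i|² + |2.0000-1.7321i|²) = (1/3)·15.0000 = 5.0000

Both sides agree, confirming Parseval's theorem.

Σ|x[n]|² = (1/N)Σ|X[k]|² = 5.0000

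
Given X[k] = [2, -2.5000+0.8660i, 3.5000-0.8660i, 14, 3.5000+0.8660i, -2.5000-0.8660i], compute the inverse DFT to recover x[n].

x[n] = (1/6) Σ(k=0 to 5) X[k] · e^(2πikn/6)

Computing each x[n]:
x[0] = 3
x[1] = -3
x[2] = 2
x[3] = 0
x[4] = 3
x[5] = -3

x = [3, -3, 2, 0, 3, -3]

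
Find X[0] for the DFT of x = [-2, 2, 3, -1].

X[0] = Σ(n=0 to 3) x[n] · ω_4^0 = Σ x[n]
= (-2) + (2) + (3) + (-1)

X[0] = 2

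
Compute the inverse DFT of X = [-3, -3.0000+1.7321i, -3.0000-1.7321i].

x[n] = (1/3) Σ(k=0 to 2) X[k] · e^(2πikn/3)

Computing each x[n]:
x[0] = -3
x[1] = -1
x[2] = 1

x = [-3, -1, 1]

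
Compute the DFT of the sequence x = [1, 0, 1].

X[k] = Σ(n=0 to 2) x[n] · ω_3^(nk)
where ω_3 = e^(-2πi/3)

Computing each X[k]:
X[0] = 2
X[1] = 0.5000+0.8660i
X[2] = 0.5000-0.8660i

X = [2, 0.5000+0.8660i, 0.5000-0.8660i]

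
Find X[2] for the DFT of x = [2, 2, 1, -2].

X[2] = Σ(n=0 to 3) x[n] · ω_4^(2n) where ω_4 = e^(-2πi/4)
= (2)·ω_4^0 + (2)·ω_4^2 + (1)·ω_4^4 + (-2)·ω_4^6

X[2] = 3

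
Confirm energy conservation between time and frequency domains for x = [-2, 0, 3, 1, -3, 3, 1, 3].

Time domain:
Σ|x[n]|² = |-2|² + |0|² + |3|² + |1|² + |-3|² + |3|² + |1|² + |3|² = 42.0000

Frequency domain:
(1/8)Σ|X[k]|² = (1/8)(|6|² + |0.2929+1.5355i|² + |-9+1i|² + |1.7071+5.5355i|² + |-8|² + |1.7071-5.5355i|² + |-9-1i|² + |0.2929-1.5355i|²) = (1/8)·336.0000 = 42.0000

Both sides agree, confirming Parseval's theorem.

Σ|x[n]|² = (1/N)Σ|X[k]|² = 42.0000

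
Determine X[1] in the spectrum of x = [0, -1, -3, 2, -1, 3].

X[1] = Σ(n=0 to 5) x[n] · ω_6^(1n) where ω_6 = e^(-2πi/6)
= (0)·ω_6^0 + (-1)·ω_6^1 + (-3)·ω_6^2 + (2)·ω_6^3 + (-1)·ω_6^4 + (3)·ω_6^5

X[1] = 1.0000+5.1962i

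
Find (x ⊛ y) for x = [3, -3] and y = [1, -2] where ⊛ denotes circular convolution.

(x ⊛ y)[n] = Σ(m=0 to 1) x[m] · y[(n-m) mod 2]

Computing each output sample:
(x ⊛ y)[0] = 9
(x ⊛ y)[1] = -9

x ⊛ y = [9, -9]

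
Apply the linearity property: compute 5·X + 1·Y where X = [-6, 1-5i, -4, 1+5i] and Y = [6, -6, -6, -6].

By linearity: DFT(5x + 1y) = 5·DFT(x) + 1·DFT(y)
= 5·[-6, 1-5i, -4, 1+5i] + 1·[6, -6, -6, -6]

Computing element-wise:
Z[0] = 5·(-6) + 1·(6) = -24
Z[1] = 5·(1-5i) + 1·(-6) = -1-25i
Z[2] = 5·(-4) + 1·(-6) = -26
Z[3] = 5·(1+5i) + 1·(-6) = -1+25i

DFT(5x + 1y) = 5·X + 1·Y = [-24, -1-25i, -26, -1+25i]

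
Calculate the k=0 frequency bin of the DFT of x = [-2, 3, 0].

X[0] = Σ(n=0 to 2) x[n] · ω_3^0 = Σ x[n]
= (-2) + (3) + (0)

X[0] = 1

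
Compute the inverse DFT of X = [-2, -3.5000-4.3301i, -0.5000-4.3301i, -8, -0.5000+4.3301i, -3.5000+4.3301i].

x[n] = (1/6) Σ(k=0 to 5) X[k] · e^(2πikn/6)

Computing each x[n]:
x[0] = -3
x[1] = 3
x[2] = -1
x[3] = 2
x[4] = -1
x[5] = -2

x = [-3, 3, -1, 2, -1, -2]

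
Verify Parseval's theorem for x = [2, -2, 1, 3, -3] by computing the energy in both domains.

Time domain:
Σ|x[n]|² = |2|² + |-2|² + |1|² + |3|² + |-3|² = 27.0000

Frequency domain:
(1/5)Σ|X[k]|² = (1/5)(|1|² + |-2.7812+0.2245i|² + |7.2812-2.4899i|² + |7.2812+2.4899i|² + |-2.7812-0.2245i|²) = (1/5)·135.0000 = 27.0000

Both sides agree, confirming Parseval's theorem.

Σ|x[n]|² = (1/N)Σ|X[k]|² = 27.0000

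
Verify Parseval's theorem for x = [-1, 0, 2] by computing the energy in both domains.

Time domain:
Σ|x[n]|² = |-1|² + |0|² + |2|² = 5.0000

Frequency domain:
(1/3)Σ|X[k]|² = (1/3)(|1|² + |-2.0000+1.7321i|² + |-2.0000-1.7321i|²) = (1/3)·15.0000 = 5.0000

Both sides agree, confirming Parseval's theorem.

Σ|x[n]|² = (1/N)Σ|X[k]|² = 5.0000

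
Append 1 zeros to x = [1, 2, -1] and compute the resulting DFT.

Original 3-point DFT: [2, 0.5000-2.5981i, 0.5000+2.5981i]
Zero-padded 4-point DFT provides frequency interpolation.

DFT_4([x, 0, ...]) = [2, 2-2i, -2, 2+2i]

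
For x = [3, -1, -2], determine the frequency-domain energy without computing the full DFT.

Parseval: Σ|x[n]|² = (1/N)Σ|X[k]|², so Σ|X[k]|² = N·Σ|x[n]|² = 3·14.0000

Σ|X[k]|² = N·Σ|x[n]|² = 3·14.0000 = 42.0000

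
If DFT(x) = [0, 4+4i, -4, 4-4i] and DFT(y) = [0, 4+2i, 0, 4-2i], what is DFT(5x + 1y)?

By linearity: DFT(5x + 1y) = 5·DFT(x) + 1·DFT(y)
= 5·[0, 4+4i, -4, 4-4i] + 1·[0, 4+2i, 0, 4-2i]

Computing element-wise:
Z[0] = 5·(0) + 1·(0) = 0
Z[1] = 5·(4+4i) + 1·(4+2i) = 24+22i
Z[2] = 5·(-4) + 1·(0) = -20
Z[3] = 5·(4-4i) + 1·(4-2i) = 24-22i

DFT(5x + 1y) = 5·X + 1·Y = [0, 24+22i, -20, 24-22i]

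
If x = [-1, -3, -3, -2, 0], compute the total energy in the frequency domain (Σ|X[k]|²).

Parseval: Σ|x[n]|² = (1/N)Σ|X[k]|², so Σ|X[k]|² = N·Σ|x[n]|² = 5·23.0000

Σ|X[k]|² = N·Σ|x[n]|² = 5·23.0000 = 115.0000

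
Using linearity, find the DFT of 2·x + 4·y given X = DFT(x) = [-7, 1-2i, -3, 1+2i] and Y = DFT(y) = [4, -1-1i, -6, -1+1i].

By linearity: DFT(2x + 4y) = 2·DFT(x) + 4·DFT(y)
= 2·[-7, 1-2i, -3, 1+2i] + 4·[4, -1-1i, -6, -1+1i]

Computing element-wise:
Z[0] = 2·(-7) + 4·(4) = 2
Z[1] = 2·(1-2i) + 4·(-1-1i) = -2-8i
Z[2] = 2·(-3) + 4·(-6) = -30
Z[3] = 2·(1+2i) + 4·(-1+1i) = -2+8i

DFT(2x + 4y) = 2·X + 4·Y = [2, -2-8i, -30, -2+8i]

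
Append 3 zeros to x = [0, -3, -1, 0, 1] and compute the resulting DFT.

Original 5-point DFT: [-3, 0.1910+4.3920i, 1.3090+1.4001i, 1.3090-1.4001i, 0.1910-4.3920i]
Zero-padded 8-point DFT provides frequency interpolation.

DFT_8([x, 0, ...]) = [-3, -3.1213+3.1213i, 2+3i, 1.1213+1.1213i, 3, 1.1213-1.1213i, 2-3i, -3.1213-3.1213i]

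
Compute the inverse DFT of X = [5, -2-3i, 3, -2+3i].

x[n] = (1/4) Σ(k=0 to 3) X[k] · e^(2πikn/4)

Computing each x[n]:
x[0] = 1
x[1] = 2
x[2] = 3
x[3] = -1

x = [1, 2, 3, -1]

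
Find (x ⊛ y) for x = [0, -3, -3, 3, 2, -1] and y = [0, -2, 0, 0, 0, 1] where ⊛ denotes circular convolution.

(x ⊛ y)[n] = Σ(m=0 to 5) x[m] · y[(n-m) mod 6]

Computing each output sample:
(x ⊛ y)[0] = -1
(x ⊛ y)[1] = -3
(x ⊛ y)[2] = 9
(x ⊛ y)[3] = 8
(x ⊛ y)[4] = -7
(x ⊛ y)[5] = -4

x ⊛ y = [-1, -3, 9, 8, -7, -4]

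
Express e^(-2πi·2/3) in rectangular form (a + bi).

ω_3^2 = e^(-2πi·2/3)
= cos(-2π·2/3) + i·sin(-2π·2/3)
= cos(-4π/3) + i·sin(-4π/3)

ω_3^2 = cos(-4π/3) + i·sin(-4π/3) = -0.5000+0.8660i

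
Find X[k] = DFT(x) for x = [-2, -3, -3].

X[k] = Σ(n=0 to 2) x[n] · ω_3^(nk)
where ω_3 = e^(-2πi/3)

Computing each X[k]:
X[0] = -8
X[1] = 1
X[2] = 1

X = [-8, 1, 1]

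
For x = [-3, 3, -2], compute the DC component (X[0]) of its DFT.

X[0] = Σ(n=0 to 2) x[n] · ω_3^0 = Σ x[n]
= (-3) + (3) + (-2)

X[0] = -2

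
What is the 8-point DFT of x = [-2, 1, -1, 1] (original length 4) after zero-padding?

Original 4-point DFT: [-1, -1, -5, -1]
Zero-padded 8-point DFT provides frequency interpolation.

DFT_8([x, 0, ...]) = [-1, -2.0000-0.4142i, -1, -2.0000-2.4142i, -5, -2.0000+2.4142i, -1, -2.0000+0.4142i]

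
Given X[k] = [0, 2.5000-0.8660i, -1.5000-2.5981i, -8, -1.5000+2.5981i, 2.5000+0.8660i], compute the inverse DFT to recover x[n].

x[n] = (1/6) Σ(k=0 to 5) X[k] · e^(2πikn/6)

Computing each x[n]:
x[0] = -1
x[1] = 3
x[2] = -2
x[3] = 0
x[4] = -1
x[5] = 1

x = [-1, 3, -2, 0, -1, 1]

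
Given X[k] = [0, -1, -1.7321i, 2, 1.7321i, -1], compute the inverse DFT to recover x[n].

x[n] = (1/6) Σ(k=0 to 5) X[k] · e^(2πikn/6)

Computing each x[n]:
x[0] = 0
x[1] = 0
x[2] = 0
x[3] = 0
x[4] = 1
x[5] = -1

x = [0, 0, 0, 0, 1, -1]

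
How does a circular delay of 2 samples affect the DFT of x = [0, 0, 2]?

Time shift by 2: X_shifted[k] = ω_3^(2k) · X[k]
Shifted x = [0, 2, 0]

DFT(x[n-2]) = [2, -1.0000-1.7321i, -1.0000+1.7321i]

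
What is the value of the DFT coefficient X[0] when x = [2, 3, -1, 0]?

X[0] = Σ(n=0 to 3) x[n] · ω_4^0 = Σ x[n]
= (2) + (3) + (-1) + (0)

X[0] = 4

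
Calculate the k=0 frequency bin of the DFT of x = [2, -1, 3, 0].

X[0] = Σ(n=0 to 3) x[n] · ω_4^0 = Σ x[n]
= (2) + (-1) + (3) + (0)

X[0] = 4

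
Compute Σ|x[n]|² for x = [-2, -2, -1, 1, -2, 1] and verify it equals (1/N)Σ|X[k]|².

Time domain:
Σ|x[n]|² = |-2|² + |-2|² + |-1|² + |1|² + |-2|² + |1|² = 15.0000

Frequency domain:
(1/6)Σ|X[k]|² = (1/6)(|-5|² + |-2.0000+1.7321i|² + |1.0000+3.4641i|² + |-5|² + |1.0000-3.4641i|² + |-2.0000-1.7321i|²) = (1/6)·90.0000 = 15.0000

Both sides agree, confirming Parseval's theorem.

Σ|x[n]|² = (1/N)Σ|X[k]|² = 15.0000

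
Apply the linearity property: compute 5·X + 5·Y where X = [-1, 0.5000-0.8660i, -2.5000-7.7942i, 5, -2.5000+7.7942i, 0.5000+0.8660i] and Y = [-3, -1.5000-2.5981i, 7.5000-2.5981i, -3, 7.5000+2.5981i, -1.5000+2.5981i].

By linearity: DFT(5x + 5y) = 5·DFT(x) + 5·DFT(y)
= 5·[-1, 0.5000-0.8660i, -2.5000-7.7942i, 5, -2.5000+7.7942i, 0.5000+0.8660i] + 5·[-3, -1.5000-2.5981i, 7.5000-2.5981i, -3, 7.5000+2.5981i, -1.5000+2.5981i]

Computing element-wise:
Z[0] = 5·(-1) + 5·(-3) = -20
Z[1] = 5·(0.5000-0.8660i) + 5·(-1.5000-2.5981i) = -5.0000-17.3205i
Z[2] = 5·(-2.5000-7.7942i) + 5·(7.5000-2.5981i) = 25.0000-51.9615i
Z[3] = 5·(5) + 5·(-3) = 10
Z[4] = 5·(-2.5000+7.7942i) + 5·(7.5000+2.5981i) = 25.0000+51.9615i
Z[5] = 5·(0.5000+0.8660i) + 5·(-1.5000+2.5981i) = -5.0000+17.3205i

DFT(5x + 5y) = 5·X + 5·Y = [-20, -5.0000-17.3205i, 25.0000-51.9615i, 10, 25.0000+51.9615i, -5.0000+17.3205i]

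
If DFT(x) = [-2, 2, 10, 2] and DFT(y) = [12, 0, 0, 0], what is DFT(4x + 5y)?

By linearity: DFT(4x + 5y) = 4·DFT(x) + 5·DFT(y)
= 4·[-2, 2, 10, 2] + 5·[12, 0, 0, 0]

Computing element-wise:
Z[0] = 4·(-2) + 5·(12) = 52
Z[1] = 4·(2) + 5·(0) = 8
Z[2] = 4·(10) + 5·(0) = 40
Z[3] = 4·(2) + 5·(0) = 8

DFT(4x + 5y) = 4·X + 5·Y = [52, 8, 40, 8]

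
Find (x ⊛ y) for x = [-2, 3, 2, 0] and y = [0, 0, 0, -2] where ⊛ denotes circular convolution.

(x ⊛ y)[n] = Σ(m=0 to 3) x[m] · y[(n-m) mod 4]

Computing each output sample:
(x ⊛ y)[0] = -6
(x ⊛ y)[1] = -4
(x ⊛ y)[2] = 0
(x ⊛ y)[3] = 4

x ⊛ y = [-6, -4, 0, 4]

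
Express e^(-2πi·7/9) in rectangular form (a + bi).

ω_9^7 = e^(-2πi·7/9)
= cos(-2π·7/9) + i·sin(-2π·7/9)
= cos(-14π/9) + i·sin(-14π/9)

ω_9^7 = cos(-14π/9) + i·sin(-14π/9) = 0.1736+0.9848i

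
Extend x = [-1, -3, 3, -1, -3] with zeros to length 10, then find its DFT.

Original 5-point DFT: [-5, -4.4721-2.3511i, 4.4721+3.8042i, 4.4721-3.8042i, -4.4721+2.3511i]
Zero-padded 10-point DFT provides frequency interpolation.

DFT_10([x, 0, ...]) = [-5, 0.2361+1.6246i, -4.4721-2.3511i, -4.2361+6.8819i, 4.4721+3.8042i, 3, 4.4721-3.8042i, -4.2361-6.8819i, -4.4721+2.3511i, 0.2361-1.6246i]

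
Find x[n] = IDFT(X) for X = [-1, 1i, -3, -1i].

x[n] = (1/4) Σ(k=0 to 3) X[k] · e^(2πikn/4)

Computing each x[n]:
x[0] = -1
x[1] = 0
x[2] = -1
x[3] = 1

x = [-1, 0, -1, 1]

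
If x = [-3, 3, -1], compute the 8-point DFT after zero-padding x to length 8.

Original 3-point DFT: [-1, -4.0000-3.4641i, -4.0000+3.4641i]
Zero-padded 8-point DFT provides frequency interpolation.

DFT_8([x, 0, ...]) = [-1, -0.8787-1.1213i, -2-3i, -5.1213-3.1213i, -7, -5.1213+3.1213i, -2+3i, -0.8787+1.1213i]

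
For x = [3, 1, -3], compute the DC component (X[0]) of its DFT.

X[0] = Σ(n=0 to 2) x[n] · ω_3^0 = Σ x[n]
= (3) + (1) + (-3)

X[0] = 1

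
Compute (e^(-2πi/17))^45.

Since ω_17^17 = 1, powers reduce modulo 17.
45 mod 17 = 11
So ω_17^45 = ω_17^11 = e^(-2πi·11/17)

ω_17^45 = ω_17^11 = -0.6026+0.7980i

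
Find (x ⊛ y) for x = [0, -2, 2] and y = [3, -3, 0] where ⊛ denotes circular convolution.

(x ⊛ y)[n] = Σ(m=0 to 2) x[m] · y[(n-m) mod 3]

Computing each output sample:
(x ⊛ y)[0] = -6
(x ⊛ y)[1] = -6
(x ⊛ y)[2] = 12

x ⊛ y = [-6, -6, 12]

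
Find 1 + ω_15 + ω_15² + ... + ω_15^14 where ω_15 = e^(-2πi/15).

Sum of all nth roots of unity equals 0 for n > 1 (geometric series with r ≠ 1).

0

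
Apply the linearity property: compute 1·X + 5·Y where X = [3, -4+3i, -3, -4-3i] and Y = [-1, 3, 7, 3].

By linearity: DFT(1x + 5y) = 1·DFT(x) + 5·DFT(y)
= 1·[3, -4+3i, -3, -4-3i] + 5·[-1, 3, 7, 3]

Computing element-wise:
Z[0] = 1·(3) + 5·(-1) = -2
Z[1] = 1·(-4+3i) + 5·(3) = 11+3i
Z[2] = 1·(-3) + 5·(7) = 32
Z[3] = 1·(-4-3i) + 5·(3) = 11-3i

DFT(1x + 5y) = 1·X + 5·Y = [-2, 11+3i, 32, 11-3i]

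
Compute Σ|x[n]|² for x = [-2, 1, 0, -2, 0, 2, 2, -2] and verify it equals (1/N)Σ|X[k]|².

Time domain:
Σ|x[n]|² = |-2|² + |1|² + |0|² + |-2|² + |0|² + |2|² + |2|² + |-2|² = 21.0000

Frequency domain:
(1/8)Σ|X[k]|² = (1/8)(|-1|² + |-2.7071+2.7071i|² + |-4-7i|² + |-1.2929-1.2929i|² + |1|² + |-1.2929+1.2929i|² + |-4+7i|² + |-2.7071-2.7071i|²) = (1/8)·168.0000 = 21.0000

Both sides agree, confirming Parseval's theorem.

Σ|x[n]|² = (1/N)Σ|X[k]|² = 21.0000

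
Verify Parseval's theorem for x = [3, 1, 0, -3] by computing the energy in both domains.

Time domain:
Σ|x[n]|² = |3|² + |1|² + |0|² + |-3|² = 19.0000

Frequency domain:
(1/4)Σ|X[k]|² = (1/4)(|1|² + |3-4i|² + |5|² + |3+4i|²) = (1/4)·76.0000 = 19.0000

Both sides agree, confirming Parseval's theorem.

Σ|x[n]|² = (1/N)Σ|X[k]|² = 19.0000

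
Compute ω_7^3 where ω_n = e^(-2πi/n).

ω_7^3 = e^(-2πi·3/7)
= cos(-2π·3/7) + i·sin(-2π·3/7)
= cos(-6π/7) + i·sin(-6π/7)

ω_7^3 = cos(-6π/7) + i·sin(-6π/7) = -0.9010-0.4339i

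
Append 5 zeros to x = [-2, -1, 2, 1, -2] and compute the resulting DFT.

Original 5-point DFT: [-2, -5.3541-1.5388i, 1.3541+0.3633i, 1.3541-0.3633i, -5.3541+1.5388i]
Zero-padded 10-point DFT provides frequency interpolation.

DFT_10([x, 0, ...]) = [-2, -0.8820-1.0898i, -5.3541-1.5388i, -3.1180+4.6165i, 1.3541+0.3633i, -2, 1.3541-0.3633i, -3.1180-4.6165i, -5.3541+1.5388i, -0.8820+1.0898i]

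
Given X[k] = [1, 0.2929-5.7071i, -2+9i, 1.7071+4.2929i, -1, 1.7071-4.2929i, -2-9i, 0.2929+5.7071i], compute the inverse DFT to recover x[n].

x[n] = (1/8) Σ(k=0 to 7) X[k] · e^(2πikn/8)

Computing each x[n]:
x[0] = 0
x[1] = -2
x[2] = 3
x[3] = 3
x[4] = -1
x[5] = -2
x[6] = -2
x[7] = 2

x = [0, -2, 3, 3, -1, -2, -2, 2]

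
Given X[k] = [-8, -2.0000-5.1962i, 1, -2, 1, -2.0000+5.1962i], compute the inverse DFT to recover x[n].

x[n] = (1/6) Σ(k=0 to 5) X[k] · e^(2πikn/6)

Computing each x[n]:
x[0] = -2
x[1] = 0
x[2] = 0
x[3] = 0
x[4] = -3
x[5] = -3

x = [-2, 0, 0, 0, -3, -3]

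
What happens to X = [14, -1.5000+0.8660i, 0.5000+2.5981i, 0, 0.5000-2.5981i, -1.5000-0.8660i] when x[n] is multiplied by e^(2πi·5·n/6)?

Modulation property: DFT(ω_6^(-5n)·x[n]) = X[(k-5) mod 6], so circularly shift X by 5 positions.

X[k-5] = [-1.5000+0.8660i, 0.5000+2.5981i, 0, 0.5000-2.5981i, -1.5000-0.8660i, 14]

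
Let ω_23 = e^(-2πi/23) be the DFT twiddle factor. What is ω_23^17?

ω_23^17 = e^(-2πi·17/23)
= cos(-2π·17/23) + i·sin(-2π·17/23)
= cos(-34π/23) + i·sin(-34π/23)

ω_23^17 = cos(-34π/23) + i·sin(-34π/23) = -0.0682+0.9977i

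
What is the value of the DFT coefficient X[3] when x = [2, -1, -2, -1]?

X[3] = Σ(n=0 to 3) x[n] · ω_4^(3n) where ω_4 = e^(-2πi/4)
= (2)·ω_4^0 + (-1)·ω_4^3 + (-2)·ω_4^6 + (-1)·ω_4^9

X[3] = 4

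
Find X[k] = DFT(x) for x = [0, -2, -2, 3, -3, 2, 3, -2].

X[k] = Σ(n=0 to 7) x[n] · ω_8^(nk)
where ω_8 = e^(-2πi/8)

Computing each X[k]:
X[0] = -1
X[1] = -3.3640+4.2929i
X[2] = -4+1i
X[3] = 9.3640-5.7071i
X[4] = -3
X[5] = 9.3640+5.7071i
X[6] = -4-1i
X[7] = -3.3640-4.2929i

X = [-1, -3.3640+4.2929i, -4+1i, 9.3640-5.7071i, -3, 9.3640+5.7071i, -4-1i, -3.3640-4.2929i]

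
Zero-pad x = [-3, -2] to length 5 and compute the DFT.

Original 2-point DFT: [-5, -1]
Zero-padded 5-point DFT provides frequency interpolation.

DFT_5([x, 0, ...]) = [-5, -3.6180+1.9021i, -1.3820+1.1756i, -1.3820-1.1756i, -3.6180-1.9021i]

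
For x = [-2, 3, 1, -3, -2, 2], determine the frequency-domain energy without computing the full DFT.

Parseval: Σ|x[n]|² = (1/N)Σ|X[k]|², so Σ|X[k]|² = N·Σ|x[n]|² = 6·31.0000

Σ|X[k]|² = N·Σ|x[n]|² = 6·31.0000 = 186.0000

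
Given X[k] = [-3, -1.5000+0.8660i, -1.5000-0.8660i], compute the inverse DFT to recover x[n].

x[n] = (1/3) Σ(k=0 to 2) X[k] · e^(2πikn/3)

Computing each x[n]:
x[0] = -2
x[1] = -1
x[2] = 0

x = [-2, -1, 0]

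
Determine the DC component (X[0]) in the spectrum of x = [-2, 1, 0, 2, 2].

X[0] = Σ(n=0 to 4) x[n] · ω_5^0 = Σ x[n]
= (-2) + (1) + (0) + (2) + (2)

X[0] = 3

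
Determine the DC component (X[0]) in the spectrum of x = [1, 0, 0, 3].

X[0] = Σ(n=0 to 3) x[n] · ω_4^0 = Σ x[n]
= (1) + (0) + (0) + (3)

X[0] = 4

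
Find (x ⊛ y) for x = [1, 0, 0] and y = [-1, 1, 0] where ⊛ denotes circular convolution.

(x ⊛ y)[n] = Σ(m=0 to 2) x[m] · y[(n-m) mod 3]

Computing each output sample:
(x ⊛ y)[0] = -1
(x ⊛ y)[1] = 1
(x ⊛ y)[2] = 0

x ⊛ y = [-1, 1, 0]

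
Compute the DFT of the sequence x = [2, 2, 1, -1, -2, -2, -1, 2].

X[k] = Σ(n=0 to 7) x[n] · ω_8^(nk)
where ω_8 = e^(-2πi/8)

Computing each X[k]:
X[0] = 1
X[1] = 8.9497-2.7071i
X[2] = 1i
X[3] = -0.9497+1.2929i
X[4] = -1
X[5] = -0.9497-1.2929i
X[6] = -1i
X[7] = 8.9497+2.7071i

X = [1, 8.9497-2.7071i, 1i, -0.9497+1.2929i, -1, -0.9497-1.2929i, -1i, 8.9497+2.7071i]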